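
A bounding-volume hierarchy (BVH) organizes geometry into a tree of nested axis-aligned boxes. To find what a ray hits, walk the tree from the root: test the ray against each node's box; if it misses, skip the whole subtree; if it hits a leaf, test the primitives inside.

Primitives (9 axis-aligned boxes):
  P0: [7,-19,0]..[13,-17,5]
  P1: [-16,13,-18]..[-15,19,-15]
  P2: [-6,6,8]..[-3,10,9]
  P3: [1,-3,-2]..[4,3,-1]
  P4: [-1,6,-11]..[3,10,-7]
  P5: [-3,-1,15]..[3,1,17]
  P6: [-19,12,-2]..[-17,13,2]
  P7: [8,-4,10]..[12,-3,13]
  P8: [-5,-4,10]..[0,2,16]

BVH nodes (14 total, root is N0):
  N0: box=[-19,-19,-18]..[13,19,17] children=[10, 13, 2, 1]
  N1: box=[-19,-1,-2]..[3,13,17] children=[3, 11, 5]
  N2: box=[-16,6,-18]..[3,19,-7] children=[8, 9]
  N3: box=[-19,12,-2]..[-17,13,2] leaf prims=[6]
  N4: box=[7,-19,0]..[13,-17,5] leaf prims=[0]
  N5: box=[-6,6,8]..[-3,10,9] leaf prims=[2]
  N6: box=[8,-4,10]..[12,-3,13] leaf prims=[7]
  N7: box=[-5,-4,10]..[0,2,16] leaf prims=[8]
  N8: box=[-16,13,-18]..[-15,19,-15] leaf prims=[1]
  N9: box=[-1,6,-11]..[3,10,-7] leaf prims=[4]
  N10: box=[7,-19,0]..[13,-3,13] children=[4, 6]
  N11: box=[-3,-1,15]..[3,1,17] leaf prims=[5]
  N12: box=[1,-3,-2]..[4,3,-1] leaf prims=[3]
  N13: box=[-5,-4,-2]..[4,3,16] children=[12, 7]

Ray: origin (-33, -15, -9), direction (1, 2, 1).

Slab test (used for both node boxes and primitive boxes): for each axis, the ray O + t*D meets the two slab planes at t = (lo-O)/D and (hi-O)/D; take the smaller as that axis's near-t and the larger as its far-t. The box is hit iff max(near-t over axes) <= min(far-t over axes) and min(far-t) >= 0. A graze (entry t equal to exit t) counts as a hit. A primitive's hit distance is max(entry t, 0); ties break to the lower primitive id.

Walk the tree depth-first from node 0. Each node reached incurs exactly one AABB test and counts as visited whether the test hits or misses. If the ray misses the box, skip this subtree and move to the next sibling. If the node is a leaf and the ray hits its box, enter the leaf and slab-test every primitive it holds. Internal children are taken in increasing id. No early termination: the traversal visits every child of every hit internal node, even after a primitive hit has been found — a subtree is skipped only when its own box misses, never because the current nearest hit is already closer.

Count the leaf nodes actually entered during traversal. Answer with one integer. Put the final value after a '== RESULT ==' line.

Traverse from the root:
N0 x:[14,46] y:[-2,17] z:[-9,26] -> hit [14,17], descend [1, 2, 10, 13]
  N1 x:[14,36] y:[7,14] z:[7,26] -> hit [14,14], descend [3, 5, 11]
    N3 x:[14,16] y:[27/2,14] z:[7,11] -> miss, prune
    N5 x:[27,30] y:[21/2,25/2] z:[17,18] -> miss, prune
    N11 x:[30,36] y:[7,8] z:[24,26] -> miss, prune
  N2 x:[17,36] y:[21/2,17] z:[-9,2] -> miss, prune
  N10 x:[40,46] y:[-2,6] z:[9,22] -> miss, prune
  N13 x:[28,37] y:[11/2,9] z:[7,25] -> miss, prune

order=[0, 1, 3, 5, 11, 2, 10, 13]  |boxes|=8  |leaves|=0  hit=miss

== RESULT ==
0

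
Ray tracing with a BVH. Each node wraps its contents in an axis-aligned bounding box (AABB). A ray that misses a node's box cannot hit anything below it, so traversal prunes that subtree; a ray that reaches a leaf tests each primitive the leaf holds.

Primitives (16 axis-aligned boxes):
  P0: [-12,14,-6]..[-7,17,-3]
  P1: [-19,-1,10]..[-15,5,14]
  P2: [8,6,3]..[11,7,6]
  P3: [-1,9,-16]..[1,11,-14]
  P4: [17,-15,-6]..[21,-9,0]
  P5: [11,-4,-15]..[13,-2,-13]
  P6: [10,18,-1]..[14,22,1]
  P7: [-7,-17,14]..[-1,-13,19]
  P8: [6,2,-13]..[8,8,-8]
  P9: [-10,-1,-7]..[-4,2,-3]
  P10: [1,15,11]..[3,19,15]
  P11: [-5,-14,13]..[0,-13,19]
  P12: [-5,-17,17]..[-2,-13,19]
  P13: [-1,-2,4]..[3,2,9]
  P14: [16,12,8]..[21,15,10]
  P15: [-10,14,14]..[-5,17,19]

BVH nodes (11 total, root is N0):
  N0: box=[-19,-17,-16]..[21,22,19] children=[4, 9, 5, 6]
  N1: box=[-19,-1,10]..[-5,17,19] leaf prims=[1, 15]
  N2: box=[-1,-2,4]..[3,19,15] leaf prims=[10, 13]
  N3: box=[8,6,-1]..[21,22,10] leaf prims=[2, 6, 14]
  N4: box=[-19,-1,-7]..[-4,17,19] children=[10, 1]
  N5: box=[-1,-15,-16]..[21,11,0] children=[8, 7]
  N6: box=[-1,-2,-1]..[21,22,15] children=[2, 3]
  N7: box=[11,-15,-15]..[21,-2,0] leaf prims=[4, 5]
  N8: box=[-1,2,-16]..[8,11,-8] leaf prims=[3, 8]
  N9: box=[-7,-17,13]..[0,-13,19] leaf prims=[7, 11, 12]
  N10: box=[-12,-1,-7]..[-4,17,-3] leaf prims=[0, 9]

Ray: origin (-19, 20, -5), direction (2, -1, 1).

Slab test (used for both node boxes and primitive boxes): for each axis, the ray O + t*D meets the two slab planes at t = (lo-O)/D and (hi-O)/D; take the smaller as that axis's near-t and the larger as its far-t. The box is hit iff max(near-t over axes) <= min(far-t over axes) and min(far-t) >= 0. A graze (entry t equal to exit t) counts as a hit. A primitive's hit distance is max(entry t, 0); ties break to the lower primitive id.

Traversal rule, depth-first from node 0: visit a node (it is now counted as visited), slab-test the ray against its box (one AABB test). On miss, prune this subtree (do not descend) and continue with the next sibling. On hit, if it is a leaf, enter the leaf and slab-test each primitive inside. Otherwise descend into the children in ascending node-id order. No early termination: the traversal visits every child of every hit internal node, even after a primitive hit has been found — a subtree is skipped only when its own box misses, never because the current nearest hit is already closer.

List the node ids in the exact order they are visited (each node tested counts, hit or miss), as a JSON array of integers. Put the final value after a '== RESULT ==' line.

Trace the traversal:
N0 x:[0,20] y:[-2,37] z:[-11,24] -> hit [0,20], descend [4, 5, 6, 9]
  N4 x:[0,15/2] y:[3,21] z:[-2,24] -> hit [3,15/2], descend [1, 10]
    N1 x:[0,7] y:[3,21] z:[15,24] -> miss, prune
    N10 x:[7/2,15/2] y:[3,21] z:[-2,2] -> miss, prune
  N5 x:[9,20] y:[9,35] z:[-11,5] -> miss, prune
  N6 x:[9,20] y:[-2,22] z:[4,20] -> hit [9,20], descend [2, 3]
    N2 x:[9,11] y:[1,22] z:[9,20] -> hit [9,11] leaf, test {P10(miss), P13(miss)}
    N3 x:[27/2,20] y:[-2,14] z:[4,15] -> hit [27/2,14] leaf, test {P2(miss), P6(miss), P14(miss)}
  N9 x:[6,19/2] y:[33,37] z:[18,24] -> miss, prune

Summary -> nodes [0, 4, 1, 10, 5, 6, 2, 3, 9]; box-tests=9; leaf-entries=2; first=miss

== RESULT ==
[0, 4, 1, 10, 5, 6, 2, 3, 9]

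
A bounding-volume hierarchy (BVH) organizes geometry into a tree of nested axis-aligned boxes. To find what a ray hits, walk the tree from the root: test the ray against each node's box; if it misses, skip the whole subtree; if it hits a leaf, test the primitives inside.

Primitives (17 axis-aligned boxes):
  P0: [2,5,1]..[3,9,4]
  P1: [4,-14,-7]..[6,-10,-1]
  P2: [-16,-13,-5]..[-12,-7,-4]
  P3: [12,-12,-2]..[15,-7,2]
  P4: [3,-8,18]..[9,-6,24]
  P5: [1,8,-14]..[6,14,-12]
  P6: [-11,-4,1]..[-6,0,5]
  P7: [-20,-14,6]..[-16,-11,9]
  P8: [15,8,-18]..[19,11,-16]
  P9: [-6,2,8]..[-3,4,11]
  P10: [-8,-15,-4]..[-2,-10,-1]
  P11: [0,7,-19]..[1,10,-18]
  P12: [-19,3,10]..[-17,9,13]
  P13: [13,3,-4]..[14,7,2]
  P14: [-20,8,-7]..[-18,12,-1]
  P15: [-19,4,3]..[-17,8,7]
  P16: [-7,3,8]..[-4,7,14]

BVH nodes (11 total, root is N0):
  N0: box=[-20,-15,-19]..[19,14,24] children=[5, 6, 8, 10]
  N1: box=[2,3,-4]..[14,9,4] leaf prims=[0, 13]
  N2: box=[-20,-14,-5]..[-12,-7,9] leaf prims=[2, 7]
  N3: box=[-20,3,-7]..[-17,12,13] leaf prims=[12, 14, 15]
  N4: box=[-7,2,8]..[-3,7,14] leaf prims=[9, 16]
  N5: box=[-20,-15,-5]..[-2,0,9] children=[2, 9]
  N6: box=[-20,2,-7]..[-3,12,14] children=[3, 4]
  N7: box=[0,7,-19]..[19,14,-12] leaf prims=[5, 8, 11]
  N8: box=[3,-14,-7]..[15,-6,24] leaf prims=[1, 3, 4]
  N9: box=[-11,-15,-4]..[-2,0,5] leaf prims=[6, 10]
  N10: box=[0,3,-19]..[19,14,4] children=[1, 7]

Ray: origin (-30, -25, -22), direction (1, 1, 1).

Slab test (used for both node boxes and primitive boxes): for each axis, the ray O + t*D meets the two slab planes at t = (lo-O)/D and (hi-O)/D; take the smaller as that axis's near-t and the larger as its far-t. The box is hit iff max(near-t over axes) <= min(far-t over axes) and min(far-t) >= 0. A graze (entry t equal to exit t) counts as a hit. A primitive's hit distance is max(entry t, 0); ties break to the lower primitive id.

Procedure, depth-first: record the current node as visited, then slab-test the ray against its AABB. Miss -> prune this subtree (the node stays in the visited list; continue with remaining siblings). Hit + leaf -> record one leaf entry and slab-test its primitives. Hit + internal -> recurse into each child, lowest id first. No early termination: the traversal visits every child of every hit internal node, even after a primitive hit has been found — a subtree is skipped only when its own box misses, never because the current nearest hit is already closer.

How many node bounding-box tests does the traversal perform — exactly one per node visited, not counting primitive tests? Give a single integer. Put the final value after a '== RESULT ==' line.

Walk:
N0 x:[10,49] y:[10,39] z:[3,46] -> hit [10,39], descend [5, 6, 8, 10]
  N5 x:[10,28] y:[10,25] z:[17,31] -> hit [17,25], descend [2, 9]
    N2 x:[10,18] y:[11,18] z:[17,31] -> hit [17,18] leaf, test {P2@t=17, P7(miss)}
    N9 x:[19,28] y:[10,25] z:[18,27] -> hit [19,25] leaf, test {P6@t=23, P10(miss)}
  N6 x:[10,27] y:[27,37] z:[15,36] -> hit [27,27], descend [3, 4]
    N3 x:[10,13] y:[28,37] z:[15,35] -> miss, prune
    N4 x:[23,27] y:[27,32] z:[30,36] -> miss, prune
  N8 x:[33,45] y:[11,19] z:[15,46] -> miss, prune
  N10 x:[30,49] y:[28,39] z:[3,26] -> miss, prune

9 AABB tests over nodes [0, 5, 2, 9, 6, 3, 4, 8, 10]; 2 leaves entered; closest P2.

== RESULT ==
9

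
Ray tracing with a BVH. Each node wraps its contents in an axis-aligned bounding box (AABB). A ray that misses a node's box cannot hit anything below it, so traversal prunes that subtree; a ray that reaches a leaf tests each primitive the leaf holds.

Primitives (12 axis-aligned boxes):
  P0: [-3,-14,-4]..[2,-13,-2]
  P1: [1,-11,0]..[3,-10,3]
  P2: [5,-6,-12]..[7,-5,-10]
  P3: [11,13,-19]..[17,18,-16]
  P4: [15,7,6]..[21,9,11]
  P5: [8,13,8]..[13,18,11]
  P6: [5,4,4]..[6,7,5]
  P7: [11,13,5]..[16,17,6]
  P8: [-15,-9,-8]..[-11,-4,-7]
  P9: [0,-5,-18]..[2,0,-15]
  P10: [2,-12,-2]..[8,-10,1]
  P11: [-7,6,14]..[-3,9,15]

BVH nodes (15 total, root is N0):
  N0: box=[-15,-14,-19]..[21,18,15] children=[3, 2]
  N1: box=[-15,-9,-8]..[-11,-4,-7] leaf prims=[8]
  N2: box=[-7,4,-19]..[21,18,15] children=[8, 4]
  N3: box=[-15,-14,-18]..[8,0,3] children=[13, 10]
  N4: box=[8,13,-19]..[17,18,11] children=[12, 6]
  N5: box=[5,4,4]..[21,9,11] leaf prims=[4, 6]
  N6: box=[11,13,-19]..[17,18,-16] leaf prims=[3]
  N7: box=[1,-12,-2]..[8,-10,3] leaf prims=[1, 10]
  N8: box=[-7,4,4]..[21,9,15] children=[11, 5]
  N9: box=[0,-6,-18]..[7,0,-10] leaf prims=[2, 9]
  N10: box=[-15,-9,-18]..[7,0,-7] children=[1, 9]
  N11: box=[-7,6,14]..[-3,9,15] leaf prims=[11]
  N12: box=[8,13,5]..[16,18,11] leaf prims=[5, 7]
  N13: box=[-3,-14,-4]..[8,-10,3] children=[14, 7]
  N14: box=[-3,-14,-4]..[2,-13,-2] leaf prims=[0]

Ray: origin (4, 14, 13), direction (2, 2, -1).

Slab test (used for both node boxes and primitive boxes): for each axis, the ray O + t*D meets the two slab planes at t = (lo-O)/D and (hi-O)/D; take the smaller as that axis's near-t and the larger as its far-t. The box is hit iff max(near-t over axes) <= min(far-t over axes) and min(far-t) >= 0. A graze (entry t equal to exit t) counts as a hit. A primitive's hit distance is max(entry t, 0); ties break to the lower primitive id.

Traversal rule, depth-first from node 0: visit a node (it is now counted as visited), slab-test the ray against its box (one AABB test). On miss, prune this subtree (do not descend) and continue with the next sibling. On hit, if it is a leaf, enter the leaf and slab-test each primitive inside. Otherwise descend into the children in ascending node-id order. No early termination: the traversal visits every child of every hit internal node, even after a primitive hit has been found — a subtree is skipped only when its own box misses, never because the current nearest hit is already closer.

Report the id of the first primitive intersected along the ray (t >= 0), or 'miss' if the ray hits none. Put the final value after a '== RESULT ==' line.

Walk:
N0 x:[-19/2,17/2] y:[-14,2] z:[-2,32] -> hit [-2,2], descend [2, 3]
  N2 x:[-11/2,17/2] y:[-5,2] z:[-2,32] -> hit [-2,2], descend [4, 8]
    N4 x:[2,13/2] y:[-1/2,2] z:[2,32] -> hit [2,2], descend [6, 12]
      N6 x:[7/2,13/2] y:[-1/2,2] z:[29,32] -> miss, prune
      N12 x:[2,6] y:[-1/2,2] z:[2,8] -> hit [2,2] leaf, test {P5@t=2, P7(miss)}
    N8 x:[-11/2,17/2] y:[-5,-5/2] z:[-2,9] -> miss, prune
  N3 x:[-19/2,2] y:[-14,-7] z:[10,31] -> miss, prune

Summary -> nodes [0, 2, 4, 6, 12, 8, 3]; box-tests=7; leaf-entries=1; first=P5

== RESULT ==
5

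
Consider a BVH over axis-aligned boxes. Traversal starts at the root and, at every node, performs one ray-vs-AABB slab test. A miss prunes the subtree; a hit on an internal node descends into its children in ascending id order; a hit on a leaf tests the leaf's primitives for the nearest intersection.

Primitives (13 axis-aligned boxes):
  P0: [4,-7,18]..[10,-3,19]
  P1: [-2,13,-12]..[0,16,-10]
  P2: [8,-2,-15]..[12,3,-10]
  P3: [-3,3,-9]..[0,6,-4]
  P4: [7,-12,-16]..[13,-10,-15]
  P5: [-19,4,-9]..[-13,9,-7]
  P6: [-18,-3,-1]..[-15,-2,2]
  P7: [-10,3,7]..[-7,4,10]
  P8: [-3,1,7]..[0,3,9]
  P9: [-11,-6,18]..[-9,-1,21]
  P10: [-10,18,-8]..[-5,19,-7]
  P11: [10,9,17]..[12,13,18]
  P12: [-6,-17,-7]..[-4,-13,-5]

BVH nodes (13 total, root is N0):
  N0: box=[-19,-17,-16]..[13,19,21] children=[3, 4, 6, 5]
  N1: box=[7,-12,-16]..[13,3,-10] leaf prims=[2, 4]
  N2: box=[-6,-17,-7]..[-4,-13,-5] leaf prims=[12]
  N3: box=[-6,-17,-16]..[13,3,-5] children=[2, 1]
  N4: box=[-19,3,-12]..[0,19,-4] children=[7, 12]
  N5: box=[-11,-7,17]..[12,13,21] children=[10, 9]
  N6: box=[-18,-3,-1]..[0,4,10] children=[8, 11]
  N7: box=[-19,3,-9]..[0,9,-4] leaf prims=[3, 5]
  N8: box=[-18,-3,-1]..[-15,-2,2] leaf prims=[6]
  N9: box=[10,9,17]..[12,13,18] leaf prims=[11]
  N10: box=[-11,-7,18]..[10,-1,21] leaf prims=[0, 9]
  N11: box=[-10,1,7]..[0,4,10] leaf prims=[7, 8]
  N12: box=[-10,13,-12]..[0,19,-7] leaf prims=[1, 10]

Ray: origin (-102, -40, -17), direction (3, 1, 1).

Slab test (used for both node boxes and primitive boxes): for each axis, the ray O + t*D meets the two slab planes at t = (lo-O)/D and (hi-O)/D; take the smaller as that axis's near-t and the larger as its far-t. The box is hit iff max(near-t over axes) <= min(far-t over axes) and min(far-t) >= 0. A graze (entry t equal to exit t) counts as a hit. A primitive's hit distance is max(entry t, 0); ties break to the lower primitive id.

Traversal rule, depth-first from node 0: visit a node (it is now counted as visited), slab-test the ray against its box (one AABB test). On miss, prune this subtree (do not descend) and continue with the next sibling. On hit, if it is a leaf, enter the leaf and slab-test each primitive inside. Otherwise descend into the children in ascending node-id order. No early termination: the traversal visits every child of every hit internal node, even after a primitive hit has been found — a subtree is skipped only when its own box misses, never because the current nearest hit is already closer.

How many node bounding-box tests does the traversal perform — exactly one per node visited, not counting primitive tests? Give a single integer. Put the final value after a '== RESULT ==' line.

Traverse from the root:
N0 x:[83/3,115/3] y:[23,59] z:[1,38] -> hit [83/3,38], descend [3, 4, 5, 6]
  N3 x:[32,115/3] y:[23,43] z:[1,12] -> miss, prune
  N4 x:[83/3,34] y:[43,59] z:[5,13] -> miss, prune
  N5 x:[91/3,38] y:[33,53] z:[34,38] -> hit [34,38], descend [9, 10]
    N9 x:[112/3,38] y:[49,53] z:[34,35] -> miss, prune
    N10 x:[91/3,112/3] y:[33,39] z:[35,38] -> hit [35,112/3] leaf, test {P0@t=106/3, P9(miss)}
  N6 x:[28,34] y:[37,44] z:[16,27] -> miss, prune

Summary -> nodes [0, 3, 4, 5, 9, 10, 6]; box-tests=7; leaf-entries=1; first=P0

== RESULT ==
7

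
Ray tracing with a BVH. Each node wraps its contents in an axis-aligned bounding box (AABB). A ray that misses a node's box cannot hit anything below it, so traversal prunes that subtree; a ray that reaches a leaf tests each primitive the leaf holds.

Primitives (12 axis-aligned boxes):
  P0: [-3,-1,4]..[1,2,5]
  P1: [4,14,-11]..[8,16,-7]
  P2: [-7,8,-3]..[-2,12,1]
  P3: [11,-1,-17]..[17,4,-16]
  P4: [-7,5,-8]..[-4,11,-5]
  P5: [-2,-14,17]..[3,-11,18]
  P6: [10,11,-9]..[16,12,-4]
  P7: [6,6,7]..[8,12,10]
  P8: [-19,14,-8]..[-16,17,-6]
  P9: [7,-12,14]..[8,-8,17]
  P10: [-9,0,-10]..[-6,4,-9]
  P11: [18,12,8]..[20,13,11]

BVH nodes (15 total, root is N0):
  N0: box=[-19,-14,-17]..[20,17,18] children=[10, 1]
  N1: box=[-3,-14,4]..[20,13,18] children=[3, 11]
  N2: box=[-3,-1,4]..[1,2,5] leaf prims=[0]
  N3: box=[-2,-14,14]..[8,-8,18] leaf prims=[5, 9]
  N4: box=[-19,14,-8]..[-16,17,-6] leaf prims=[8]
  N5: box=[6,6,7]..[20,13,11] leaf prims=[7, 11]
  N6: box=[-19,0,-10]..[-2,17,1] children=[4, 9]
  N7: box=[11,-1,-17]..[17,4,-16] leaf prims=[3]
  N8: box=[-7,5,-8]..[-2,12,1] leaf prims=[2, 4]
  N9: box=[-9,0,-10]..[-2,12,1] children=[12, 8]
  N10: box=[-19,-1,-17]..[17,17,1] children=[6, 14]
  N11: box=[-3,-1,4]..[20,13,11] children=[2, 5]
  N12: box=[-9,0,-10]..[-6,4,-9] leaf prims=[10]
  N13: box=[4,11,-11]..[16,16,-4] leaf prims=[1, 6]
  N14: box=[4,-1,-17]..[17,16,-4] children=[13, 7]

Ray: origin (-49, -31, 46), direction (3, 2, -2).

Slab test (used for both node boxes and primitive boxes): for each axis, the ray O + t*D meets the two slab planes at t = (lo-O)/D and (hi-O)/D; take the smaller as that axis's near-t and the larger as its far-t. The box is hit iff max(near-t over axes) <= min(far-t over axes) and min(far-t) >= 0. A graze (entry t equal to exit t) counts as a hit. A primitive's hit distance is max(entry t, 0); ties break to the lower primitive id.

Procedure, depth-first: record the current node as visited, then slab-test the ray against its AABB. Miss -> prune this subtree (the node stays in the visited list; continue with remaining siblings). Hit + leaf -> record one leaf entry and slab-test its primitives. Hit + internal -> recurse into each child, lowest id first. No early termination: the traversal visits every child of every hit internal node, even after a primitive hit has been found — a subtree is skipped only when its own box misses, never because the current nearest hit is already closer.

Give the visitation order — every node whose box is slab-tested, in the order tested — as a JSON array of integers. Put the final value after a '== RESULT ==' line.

Traverse from the root:
N0 x:[10,23] y:[17/2,24] z:[14,63/2] -> hit [14,23], descend [1, 10]
  N1 x:[46/3,23] y:[17/2,22] z:[14,21] -> hit [46/3,21], descend [3, 11]
    N3 x:[47/3,19] y:[17/2,23/2] z:[14,16] -> miss, prune
    N11 x:[46/3,23] y:[15,22] z:[35/2,21] -> hit [35/2,21], descend [2, 5]
      N2 x:[46/3,50/3] y:[15,33/2] z:[41/2,21] -> miss, prune
      N5 x:[55/3,23] y:[37/2,22] z:[35/2,39/2] -> hit [37/2,39/2] leaf, test {P7@t=37/2, P11(miss)}
  N10 x:[10,22] y:[15,24] z:[45/2,63/2] -> miss, prune

Visited [0, 1, 3, 11, 2, 5, 10]. Tests: 7 box, 1 leaf. Nearest: P7.

== RESULT ==
[0, 1, 3, 11, 2, 5, 10]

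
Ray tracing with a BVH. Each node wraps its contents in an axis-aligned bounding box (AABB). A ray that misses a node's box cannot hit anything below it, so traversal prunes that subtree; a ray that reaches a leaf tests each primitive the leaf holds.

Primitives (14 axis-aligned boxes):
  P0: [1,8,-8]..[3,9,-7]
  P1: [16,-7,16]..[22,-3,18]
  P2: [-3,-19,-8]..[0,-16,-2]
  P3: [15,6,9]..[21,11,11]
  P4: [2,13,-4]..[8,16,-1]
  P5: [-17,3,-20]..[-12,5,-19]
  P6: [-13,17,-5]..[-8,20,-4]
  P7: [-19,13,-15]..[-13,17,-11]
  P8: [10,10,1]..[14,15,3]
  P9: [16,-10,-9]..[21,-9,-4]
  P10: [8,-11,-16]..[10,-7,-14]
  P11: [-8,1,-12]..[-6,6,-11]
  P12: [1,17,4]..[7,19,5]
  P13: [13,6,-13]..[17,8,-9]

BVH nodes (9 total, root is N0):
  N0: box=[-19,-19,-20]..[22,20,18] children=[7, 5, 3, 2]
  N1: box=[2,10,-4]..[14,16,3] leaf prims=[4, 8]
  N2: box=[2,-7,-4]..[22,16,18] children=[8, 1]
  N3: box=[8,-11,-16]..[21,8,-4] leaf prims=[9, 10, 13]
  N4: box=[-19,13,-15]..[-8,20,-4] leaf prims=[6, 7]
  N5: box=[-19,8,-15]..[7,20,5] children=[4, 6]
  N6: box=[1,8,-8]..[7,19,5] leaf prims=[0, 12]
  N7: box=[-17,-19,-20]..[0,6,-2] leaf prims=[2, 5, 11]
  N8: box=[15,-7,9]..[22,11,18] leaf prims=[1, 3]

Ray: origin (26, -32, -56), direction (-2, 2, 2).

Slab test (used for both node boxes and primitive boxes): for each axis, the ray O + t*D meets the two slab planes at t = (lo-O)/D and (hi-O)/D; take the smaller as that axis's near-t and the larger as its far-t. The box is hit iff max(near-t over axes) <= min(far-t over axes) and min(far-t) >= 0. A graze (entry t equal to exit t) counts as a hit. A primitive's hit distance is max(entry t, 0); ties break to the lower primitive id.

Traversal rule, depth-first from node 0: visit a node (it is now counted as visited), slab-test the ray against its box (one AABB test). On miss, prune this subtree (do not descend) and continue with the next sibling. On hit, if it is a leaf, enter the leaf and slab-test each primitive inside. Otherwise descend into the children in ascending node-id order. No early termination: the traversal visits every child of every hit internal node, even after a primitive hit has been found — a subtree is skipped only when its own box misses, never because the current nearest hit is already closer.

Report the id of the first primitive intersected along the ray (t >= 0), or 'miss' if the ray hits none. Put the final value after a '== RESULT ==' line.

Trace the traversal:
N0 x:[2,45/2] y:[13/2,26] z:[18,37] -> hit [18,45/2], descend [2, 3, 5, 7]
  N2 x:[2,12] y:[25/2,24] z:[26,37] -> miss, prune
  N3 x:[5/2,9] y:[21/2,20] z:[20,26] -> miss, prune
  N5 x:[19/2,45/2] y:[20,26] z:[41/2,61/2] -> hit [41/2,45/2], descend [4, 6]
    N4 x:[17,45/2] y:[45/2,26] z:[41/2,26] -> hit [45/2,45/2] leaf, test {P6(miss), P7@t=45/2}
    N6 x:[19/2,25/2] y:[20,51/2] z:[24,61/2] -> miss, prune
  N7 x:[13,43/2] y:[13/2,19] z:[18,27] -> hit [18,19] leaf, test {P2(miss), P5(miss), P11(miss)}

order=[0, 2, 3, 5, 4, 6, 7]  |boxes|=7  |leaves|=2  hit=P7

== RESULT ==
7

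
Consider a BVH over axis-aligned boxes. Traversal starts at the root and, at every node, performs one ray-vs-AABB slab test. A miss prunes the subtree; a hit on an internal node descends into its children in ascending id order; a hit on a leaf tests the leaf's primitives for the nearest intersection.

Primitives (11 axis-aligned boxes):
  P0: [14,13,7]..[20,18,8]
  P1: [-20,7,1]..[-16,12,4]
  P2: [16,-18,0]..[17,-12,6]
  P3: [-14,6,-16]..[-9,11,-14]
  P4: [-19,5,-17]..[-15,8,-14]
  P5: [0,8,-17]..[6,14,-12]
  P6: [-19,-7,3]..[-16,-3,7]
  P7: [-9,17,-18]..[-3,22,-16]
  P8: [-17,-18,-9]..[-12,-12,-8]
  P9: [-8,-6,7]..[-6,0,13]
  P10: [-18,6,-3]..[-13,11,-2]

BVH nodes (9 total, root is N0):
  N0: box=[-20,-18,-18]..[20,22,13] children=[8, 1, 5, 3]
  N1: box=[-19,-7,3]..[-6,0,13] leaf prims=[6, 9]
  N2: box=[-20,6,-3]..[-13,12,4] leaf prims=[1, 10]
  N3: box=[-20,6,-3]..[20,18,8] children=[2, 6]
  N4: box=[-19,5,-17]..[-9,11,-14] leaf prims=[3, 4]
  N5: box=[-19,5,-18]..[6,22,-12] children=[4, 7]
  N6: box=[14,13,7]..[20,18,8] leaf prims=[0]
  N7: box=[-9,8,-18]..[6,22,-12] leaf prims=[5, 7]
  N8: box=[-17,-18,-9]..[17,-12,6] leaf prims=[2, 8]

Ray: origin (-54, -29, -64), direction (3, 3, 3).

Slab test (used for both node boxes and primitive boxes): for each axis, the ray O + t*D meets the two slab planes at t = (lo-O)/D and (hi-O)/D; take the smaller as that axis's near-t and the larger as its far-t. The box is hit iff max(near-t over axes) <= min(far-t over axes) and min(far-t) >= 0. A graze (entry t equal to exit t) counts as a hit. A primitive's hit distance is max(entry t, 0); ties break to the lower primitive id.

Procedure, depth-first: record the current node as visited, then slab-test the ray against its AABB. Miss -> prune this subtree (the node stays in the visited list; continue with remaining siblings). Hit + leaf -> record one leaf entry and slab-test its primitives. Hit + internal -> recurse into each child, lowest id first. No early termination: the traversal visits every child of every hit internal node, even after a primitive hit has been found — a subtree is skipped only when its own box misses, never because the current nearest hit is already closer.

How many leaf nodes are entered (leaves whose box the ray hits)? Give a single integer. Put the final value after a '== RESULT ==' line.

Traverse from the root:
N0 x:[34/3,74/3] y:[11/3,17] z:[46/3,77/3] -> hit [46/3,17], descend [1, 3, 5, 8]
  N1 x:[35/3,16] y:[22/3,29/3] z:[67/3,77/3] -> miss, prune
  N3 x:[34/3,74/3] y:[35/3,47/3] z:[61/3,24] -> miss, prune
  N5 x:[35/3,20] y:[34/3,17] z:[46/3,52/3] -> hit [46/3,17], descend [4, 7]
    N4 x:[35/3,15] y:[34/3,40/3] z:[47/3,50/3] -> miss, prune
    N7 x:[15,20] y:[37/3,17] z:[46/3,52/3] -> hit [46/3,17] leaf, test {P5(miss), P7@t=46/3}
  N8 x:[37/3,71/3] y:[11/3,17/3] z:[55/3,70/3] -> miss, prune

order=[0, 1, 3, 5, 4, 7, 8]  |boxes|=7  |leaves|=1  hit=P7

== RESULT ==
1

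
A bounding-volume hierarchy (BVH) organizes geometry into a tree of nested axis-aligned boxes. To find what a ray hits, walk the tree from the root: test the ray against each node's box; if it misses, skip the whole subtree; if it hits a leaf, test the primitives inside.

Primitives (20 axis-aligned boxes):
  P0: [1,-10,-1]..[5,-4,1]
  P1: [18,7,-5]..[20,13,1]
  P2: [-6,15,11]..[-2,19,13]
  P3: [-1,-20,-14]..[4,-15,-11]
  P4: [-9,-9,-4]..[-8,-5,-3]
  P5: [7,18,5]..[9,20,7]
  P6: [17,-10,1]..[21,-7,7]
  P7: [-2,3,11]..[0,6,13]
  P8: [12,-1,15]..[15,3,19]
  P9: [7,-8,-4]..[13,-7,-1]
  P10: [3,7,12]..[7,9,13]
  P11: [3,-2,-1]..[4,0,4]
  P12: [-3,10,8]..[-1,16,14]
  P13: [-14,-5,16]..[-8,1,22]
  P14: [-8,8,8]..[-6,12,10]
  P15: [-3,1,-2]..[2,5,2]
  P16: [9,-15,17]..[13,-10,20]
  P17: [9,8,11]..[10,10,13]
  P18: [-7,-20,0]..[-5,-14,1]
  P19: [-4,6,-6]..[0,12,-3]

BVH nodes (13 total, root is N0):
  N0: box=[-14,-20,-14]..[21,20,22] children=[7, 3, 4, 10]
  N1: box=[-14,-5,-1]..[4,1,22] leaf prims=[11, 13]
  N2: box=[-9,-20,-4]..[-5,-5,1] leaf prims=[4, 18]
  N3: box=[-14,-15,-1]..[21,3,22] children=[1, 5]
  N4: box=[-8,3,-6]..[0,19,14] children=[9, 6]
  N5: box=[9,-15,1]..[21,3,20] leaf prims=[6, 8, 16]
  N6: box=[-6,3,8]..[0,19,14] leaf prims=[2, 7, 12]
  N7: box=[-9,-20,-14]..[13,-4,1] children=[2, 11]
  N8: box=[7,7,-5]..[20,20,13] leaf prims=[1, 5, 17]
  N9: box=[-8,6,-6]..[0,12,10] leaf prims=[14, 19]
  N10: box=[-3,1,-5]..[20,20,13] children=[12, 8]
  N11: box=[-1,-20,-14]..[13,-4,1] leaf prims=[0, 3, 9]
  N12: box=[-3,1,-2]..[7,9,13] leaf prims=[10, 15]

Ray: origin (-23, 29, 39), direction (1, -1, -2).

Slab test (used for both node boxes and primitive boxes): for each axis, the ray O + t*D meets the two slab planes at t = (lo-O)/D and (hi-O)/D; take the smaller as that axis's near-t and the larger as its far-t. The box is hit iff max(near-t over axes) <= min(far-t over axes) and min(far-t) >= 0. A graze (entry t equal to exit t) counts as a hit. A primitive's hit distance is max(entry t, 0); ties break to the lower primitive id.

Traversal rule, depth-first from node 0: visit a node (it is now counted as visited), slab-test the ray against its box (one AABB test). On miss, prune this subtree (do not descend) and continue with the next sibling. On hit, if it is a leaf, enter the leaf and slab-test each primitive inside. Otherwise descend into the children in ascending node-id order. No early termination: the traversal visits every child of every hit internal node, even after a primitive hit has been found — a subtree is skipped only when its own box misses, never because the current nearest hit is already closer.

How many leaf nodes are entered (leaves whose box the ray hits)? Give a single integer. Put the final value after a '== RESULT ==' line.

Traverse from the root:
N0 x:[9,44] y:[9,49] z:[17/2,53/2] -> hit [9,53/2], descend [3, 4, 7, 10]
  N3 x:[9,44] y:[26,44] z:[17/2,20] -> miss, prune
  N4 x:[15,23] y:[10,26] z:[25/2,45/2] -> hit [15,45/2], descend [6, 9]
    N6 x:[17,23] y:[10,26] z:[25/2,31/2] -> miss, prune
    N9 x:[15,23] y:[17,23] z:[29/2,45/2] -> hit [17,45/2] leaf, test {P14(miss), P19@t=21}
  N7 x:[14,36] y:[33,49] z:[19,53/2] -> miss, prune
  N10 x:[20,43] y:[9,28] z:[13,22] -> hit [20,22], descend [8, 12]
    N8 x:[30,43] y:[9,22] z:[13,22] -> miss, prune
    N12 x:[20,30] y:[20,28] z:[13,41/2] -> hit [20,41/2] leaf, test {P10(miss), P15(miss)}

order=[0, 3, 4, 6, 9, 7, 10, 8, 12]  |boxes|=9  |leaves|=2  hit=P19

== RESULT ==
2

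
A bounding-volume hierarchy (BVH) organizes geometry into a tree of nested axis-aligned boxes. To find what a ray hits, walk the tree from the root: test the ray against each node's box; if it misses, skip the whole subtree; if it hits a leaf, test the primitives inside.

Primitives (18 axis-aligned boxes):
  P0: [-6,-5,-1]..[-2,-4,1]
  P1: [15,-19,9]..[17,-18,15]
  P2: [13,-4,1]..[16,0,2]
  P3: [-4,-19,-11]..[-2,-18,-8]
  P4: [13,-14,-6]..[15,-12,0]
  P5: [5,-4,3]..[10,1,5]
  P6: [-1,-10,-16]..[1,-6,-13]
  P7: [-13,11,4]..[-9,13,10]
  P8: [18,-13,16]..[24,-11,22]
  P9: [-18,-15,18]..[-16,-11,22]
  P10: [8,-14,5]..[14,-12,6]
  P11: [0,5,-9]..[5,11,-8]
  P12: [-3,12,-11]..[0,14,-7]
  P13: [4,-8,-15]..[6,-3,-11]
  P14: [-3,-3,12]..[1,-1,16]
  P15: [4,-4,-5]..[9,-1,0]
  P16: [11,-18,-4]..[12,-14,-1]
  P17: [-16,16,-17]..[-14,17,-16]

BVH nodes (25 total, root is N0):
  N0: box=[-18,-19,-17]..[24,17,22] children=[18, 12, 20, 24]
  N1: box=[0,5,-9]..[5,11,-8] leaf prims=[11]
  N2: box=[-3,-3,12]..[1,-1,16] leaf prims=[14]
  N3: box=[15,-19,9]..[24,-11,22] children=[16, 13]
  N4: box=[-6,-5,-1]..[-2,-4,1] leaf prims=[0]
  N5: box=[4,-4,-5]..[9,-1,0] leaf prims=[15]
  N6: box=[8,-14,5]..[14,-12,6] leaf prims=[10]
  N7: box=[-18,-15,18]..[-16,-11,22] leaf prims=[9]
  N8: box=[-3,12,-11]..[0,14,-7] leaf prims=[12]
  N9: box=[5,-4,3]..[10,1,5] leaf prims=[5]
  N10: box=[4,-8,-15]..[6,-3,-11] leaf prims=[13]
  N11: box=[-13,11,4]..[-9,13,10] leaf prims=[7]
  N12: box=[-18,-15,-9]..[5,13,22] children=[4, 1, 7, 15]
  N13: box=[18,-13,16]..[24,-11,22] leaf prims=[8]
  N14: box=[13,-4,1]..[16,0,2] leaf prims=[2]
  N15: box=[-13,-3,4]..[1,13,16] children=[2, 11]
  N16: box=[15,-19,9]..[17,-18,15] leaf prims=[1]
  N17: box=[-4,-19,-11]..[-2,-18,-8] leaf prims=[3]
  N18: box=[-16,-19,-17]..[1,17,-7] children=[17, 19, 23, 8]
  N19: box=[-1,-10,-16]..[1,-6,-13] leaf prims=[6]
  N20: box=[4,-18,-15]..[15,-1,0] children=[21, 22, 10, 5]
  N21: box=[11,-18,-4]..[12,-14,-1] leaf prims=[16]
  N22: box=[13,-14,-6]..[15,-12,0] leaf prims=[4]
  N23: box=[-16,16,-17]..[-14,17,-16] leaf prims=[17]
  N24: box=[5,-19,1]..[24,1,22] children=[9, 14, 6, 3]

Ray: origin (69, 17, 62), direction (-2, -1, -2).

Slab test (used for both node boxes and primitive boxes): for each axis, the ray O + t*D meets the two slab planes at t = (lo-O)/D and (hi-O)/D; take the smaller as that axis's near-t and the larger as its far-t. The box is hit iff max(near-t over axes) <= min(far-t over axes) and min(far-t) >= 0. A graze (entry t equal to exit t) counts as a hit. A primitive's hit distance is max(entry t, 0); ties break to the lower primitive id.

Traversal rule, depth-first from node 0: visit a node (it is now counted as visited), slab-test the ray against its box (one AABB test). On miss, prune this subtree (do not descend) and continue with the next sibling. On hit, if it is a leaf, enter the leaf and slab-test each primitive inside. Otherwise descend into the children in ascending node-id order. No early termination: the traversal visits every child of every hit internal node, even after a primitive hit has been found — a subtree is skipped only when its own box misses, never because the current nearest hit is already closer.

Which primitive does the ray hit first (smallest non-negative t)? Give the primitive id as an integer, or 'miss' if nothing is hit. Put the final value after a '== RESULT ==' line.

Traverse from the root:
N0 x:[45/2,87/2] y:[0,36] z:[20,79/2] -> hit [45/2,36], descend [12, 18, 20, 24]
  N12 x:[32,87/2] y:[4,32] z:[20,71/2] -> hit [32,32], descend [1, 4, 7, 15]
    N1 x:[32,69/2] y:[6,12] z:[35,71/2] -> miss, prune
    N4 x:[71/2,75/2] y:[21,22] z:[61/2,63/2] -> miss, prune
    N7 x:[85/2,87/2] y:[28,32] z:[20,22] -> miss, prune
    N15 x:[34,41] y:[4,20] z:[23,29] -> miss, prune
  N18 x:[34,85/2] y:[0,36] z:[69/2,79/2] -> hit [69/2,36], descend [8, 17, 19, 23]
    N8 x:[69/2,36] y:[3,5] z:[69/2,73/2] -> miss, prune
    N17 x:[71/2,73/2] y:[35,36] z:[35,73/2] -> hit [71/2,36] leaf, test {P3@t=71/2}
    N19 x:[34,35] y:[23,27] z:[75/2,39] -> miss, prune
    N23 x:[83/2,85/2] y:[0,1] z:[39,79/2] -> miss, prune
  N20 x:[27,65/2] y:[18,35] z:[31,77/2] -> hit [31,65/2], descend [5, 10, 21, 22]
    N5 x:[30,65/2] y:[18,21] z:[31,67/2] -> miss, prune
    N10 x:[63/2,65/2] y:[20,25] z:[73/2,77/2] -> miss, prune
    N21 x:[57/2,29] y:[31,35] z:[63/2,33] -> miss, prune
    N22 x:[27,28] y:[29,31] z:[31,34] -> miss, prune
  N24 x:[45/2,32] y:[16,36] z:[20,61/2] -> hit [45/2,61/2], descend [3, 6, 9, 14]
    N3 x:[45/2,27] y:[28,36] z:[20,53/2] -> miss, prune
    N6 x:[55/2,61/2] y:[29,31] z:[28,57/2] -> miss, prune
    N9 x:[59/2,32] y:[16,21] z:[57/2,59/2] -> miss, prune
    N14 x:[53/2,28] y:[17,21] z:[30,61/2] -> miss, prune

Visited [0, 12, 1, 4, 7, 15, 18, 8, 17, 19, 23, 20, 5, 10, 21, 22, 24, 3, 6, 9, 14]. Tests: 21 box, 1 leaf. Nearest: P3.

== RESULT ==
3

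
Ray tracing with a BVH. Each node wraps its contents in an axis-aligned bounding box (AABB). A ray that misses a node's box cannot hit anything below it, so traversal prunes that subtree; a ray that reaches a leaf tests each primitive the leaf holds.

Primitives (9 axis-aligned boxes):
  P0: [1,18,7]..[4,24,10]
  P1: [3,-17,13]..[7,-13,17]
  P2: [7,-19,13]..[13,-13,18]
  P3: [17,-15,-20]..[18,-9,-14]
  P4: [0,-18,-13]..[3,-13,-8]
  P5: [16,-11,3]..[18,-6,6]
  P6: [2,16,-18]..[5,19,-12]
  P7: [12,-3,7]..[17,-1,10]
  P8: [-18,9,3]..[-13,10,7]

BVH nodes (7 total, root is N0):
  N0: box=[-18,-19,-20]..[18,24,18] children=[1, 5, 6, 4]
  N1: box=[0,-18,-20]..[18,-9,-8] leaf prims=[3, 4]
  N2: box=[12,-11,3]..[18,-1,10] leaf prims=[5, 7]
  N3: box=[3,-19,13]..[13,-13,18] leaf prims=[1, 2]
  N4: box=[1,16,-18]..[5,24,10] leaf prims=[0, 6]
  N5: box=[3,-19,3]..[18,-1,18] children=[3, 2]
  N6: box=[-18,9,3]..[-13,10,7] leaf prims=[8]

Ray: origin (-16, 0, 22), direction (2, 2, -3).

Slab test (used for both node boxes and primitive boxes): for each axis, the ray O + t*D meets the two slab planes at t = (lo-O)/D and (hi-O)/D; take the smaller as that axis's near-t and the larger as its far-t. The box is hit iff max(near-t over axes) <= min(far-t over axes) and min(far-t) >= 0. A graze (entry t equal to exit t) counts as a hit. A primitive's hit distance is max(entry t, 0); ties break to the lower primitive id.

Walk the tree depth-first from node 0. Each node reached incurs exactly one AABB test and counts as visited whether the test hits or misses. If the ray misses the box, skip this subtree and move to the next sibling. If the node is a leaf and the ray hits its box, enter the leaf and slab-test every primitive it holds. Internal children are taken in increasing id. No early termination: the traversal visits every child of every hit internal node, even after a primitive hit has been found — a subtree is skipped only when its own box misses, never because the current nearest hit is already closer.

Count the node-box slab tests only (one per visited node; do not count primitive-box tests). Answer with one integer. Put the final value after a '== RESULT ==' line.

Walk:
N0 x:[-1,17] y:[-19/2,12] z:[4/3,14] -> hit [4/3,12], descend [1, 4, 5, 6]
  N1 x:[8,17] y:[-9,-9/2] z:[10,14] -> miss, prune
  N4 x:[17/2,21/2] y:[8,12] z:[4,40/3] -> hit [17/2,21/2] leaf, test {P0(miss), P6(miss)}
  N5 x:[19/2,17] y:[-19/2,-1/2] z:[4/3,19/3] -> miss, prune
  N6 x:[-1,3/2] y:[9/2,5] z:[5,19/3] -> miss, prune

order=[0, 1, 4, 5, 6]  |boxes|=5  |leaves|=1  hit=miss

== RESULT ==
5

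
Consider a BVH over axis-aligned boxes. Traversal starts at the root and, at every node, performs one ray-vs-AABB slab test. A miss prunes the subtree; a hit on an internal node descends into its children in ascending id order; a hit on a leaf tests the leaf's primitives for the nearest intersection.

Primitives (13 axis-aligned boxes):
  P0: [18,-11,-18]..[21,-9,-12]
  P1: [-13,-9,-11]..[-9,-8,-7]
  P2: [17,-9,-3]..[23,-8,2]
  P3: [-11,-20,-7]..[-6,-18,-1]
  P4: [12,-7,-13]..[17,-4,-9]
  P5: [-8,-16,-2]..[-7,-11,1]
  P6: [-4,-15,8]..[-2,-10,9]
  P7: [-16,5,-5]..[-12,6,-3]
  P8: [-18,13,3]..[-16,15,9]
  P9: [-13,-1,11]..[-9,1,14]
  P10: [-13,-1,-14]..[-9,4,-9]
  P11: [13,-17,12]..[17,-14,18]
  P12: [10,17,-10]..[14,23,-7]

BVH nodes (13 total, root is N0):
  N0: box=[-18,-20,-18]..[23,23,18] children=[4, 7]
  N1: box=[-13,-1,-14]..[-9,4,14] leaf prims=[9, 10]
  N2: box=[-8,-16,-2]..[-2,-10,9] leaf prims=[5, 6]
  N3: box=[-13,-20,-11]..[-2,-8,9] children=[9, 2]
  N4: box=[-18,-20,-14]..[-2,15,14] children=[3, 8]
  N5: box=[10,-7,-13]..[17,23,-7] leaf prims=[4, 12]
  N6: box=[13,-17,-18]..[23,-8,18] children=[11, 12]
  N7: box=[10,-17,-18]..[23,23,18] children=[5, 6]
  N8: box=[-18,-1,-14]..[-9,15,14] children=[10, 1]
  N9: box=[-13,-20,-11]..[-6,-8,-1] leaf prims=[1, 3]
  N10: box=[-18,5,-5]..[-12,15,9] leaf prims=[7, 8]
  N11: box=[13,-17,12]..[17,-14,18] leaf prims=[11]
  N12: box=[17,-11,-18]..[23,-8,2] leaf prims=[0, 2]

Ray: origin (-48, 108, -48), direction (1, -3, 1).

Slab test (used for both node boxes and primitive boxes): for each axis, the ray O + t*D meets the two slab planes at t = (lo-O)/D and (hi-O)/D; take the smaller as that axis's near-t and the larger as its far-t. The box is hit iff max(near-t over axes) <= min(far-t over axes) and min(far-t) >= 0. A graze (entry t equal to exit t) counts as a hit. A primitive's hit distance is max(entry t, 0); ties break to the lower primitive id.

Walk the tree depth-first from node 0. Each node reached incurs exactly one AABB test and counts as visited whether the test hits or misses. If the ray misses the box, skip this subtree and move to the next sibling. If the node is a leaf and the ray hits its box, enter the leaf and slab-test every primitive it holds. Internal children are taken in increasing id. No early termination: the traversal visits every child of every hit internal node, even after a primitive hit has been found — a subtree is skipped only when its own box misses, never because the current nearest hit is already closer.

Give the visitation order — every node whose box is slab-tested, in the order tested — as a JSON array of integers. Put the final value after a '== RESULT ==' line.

Walk:
N0 x:[30,71] y:[85/3,128/3] z:[30,66] -> hit [30,128/3], descend [4, 7]
  N4 x:[30,46] y:[31,128/3] z:[34,62] -> hit [34,128/3], descend [3, 8]
    N3 x:[35,46] y:[116/3,128/3] z:[37,57] -> hit [116/3,128/3], descend [2, 9]
      N2 x:[40,46] y:[118/3,124/3] z:[46,57] -> miss, prune
      N9 x:[35,42] y:[116/3,128/3] z:[37,47] -> hit [116/3,42] leaf, test {P1@t=116/3, P3@t=42}
    N8 x:[30,39] y:[31,109/3] z:[34,62] -> hit [34,109/3], descend [1, 10]
      N1 x:[35,39] y:[104/3,109/3] z:[34,62] -> hit [35,109/3] leaf, test {P9(miss), P10@t=35}
      N10 x:[30,36] y:[31,103/3] z:[43,57] -> miss, prune
  N7 x:[58,71] y:[85/3,125/3] z:[30,66] -> miss, prune

Visited [0, 4, 3, 2, 9, 8, 1, 10, 7]. Tests: 9 box, 2 leaf. Nearest: P10.

== RESULT ==
[0, 4, 3, 2, 9, 8, 1, 10, 7]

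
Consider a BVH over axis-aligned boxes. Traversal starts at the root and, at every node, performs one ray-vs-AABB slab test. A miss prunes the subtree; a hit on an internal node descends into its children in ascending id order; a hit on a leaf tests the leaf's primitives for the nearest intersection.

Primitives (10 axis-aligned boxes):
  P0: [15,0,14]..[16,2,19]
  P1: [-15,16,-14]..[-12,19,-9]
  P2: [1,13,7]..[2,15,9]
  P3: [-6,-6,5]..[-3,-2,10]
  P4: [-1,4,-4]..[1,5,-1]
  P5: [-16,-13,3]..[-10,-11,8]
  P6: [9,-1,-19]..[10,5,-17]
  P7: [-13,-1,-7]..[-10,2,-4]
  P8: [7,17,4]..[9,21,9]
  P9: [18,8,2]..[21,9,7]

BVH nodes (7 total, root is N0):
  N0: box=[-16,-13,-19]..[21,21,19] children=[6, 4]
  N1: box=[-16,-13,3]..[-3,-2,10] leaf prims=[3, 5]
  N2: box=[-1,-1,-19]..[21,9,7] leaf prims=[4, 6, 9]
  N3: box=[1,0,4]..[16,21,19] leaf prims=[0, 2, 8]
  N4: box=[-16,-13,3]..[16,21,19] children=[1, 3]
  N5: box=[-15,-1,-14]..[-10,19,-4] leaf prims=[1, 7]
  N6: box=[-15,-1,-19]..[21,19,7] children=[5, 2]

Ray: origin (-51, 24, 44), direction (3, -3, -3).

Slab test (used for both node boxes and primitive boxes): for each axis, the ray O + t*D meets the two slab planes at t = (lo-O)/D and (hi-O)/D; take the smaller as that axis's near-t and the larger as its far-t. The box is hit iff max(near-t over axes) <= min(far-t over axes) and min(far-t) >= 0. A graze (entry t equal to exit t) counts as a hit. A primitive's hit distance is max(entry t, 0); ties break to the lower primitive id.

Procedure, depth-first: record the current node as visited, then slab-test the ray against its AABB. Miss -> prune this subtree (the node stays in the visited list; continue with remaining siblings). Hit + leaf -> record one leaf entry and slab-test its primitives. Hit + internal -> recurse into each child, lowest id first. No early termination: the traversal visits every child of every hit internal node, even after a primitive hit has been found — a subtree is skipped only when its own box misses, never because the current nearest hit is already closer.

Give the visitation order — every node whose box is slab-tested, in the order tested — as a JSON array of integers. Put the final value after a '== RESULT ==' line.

Trace the traversal:
N0 x:[35/3,24] y:[1,37/3] z:[25/3,21] -> hit [35/3,37/3], descend [4, 6]
  N4 x:[35/3,67/3] y:[1,37/3] z:[25/3,41/3] -> hit [35/3,37/3], descend [1, 3]
    N1 x:[35/3,16] y:[26/3,37/3] z:[34/3,41/3] -> hit [35/3,37/3] leaf, test {P3(miss), P5@t=12}
    N3 x:[52/3,67/3] y:[1,8] z:[25/3,40/3] -> miss, prune
  N6 x:[12,24] y:[5/3,25/3] z:[37/3,21] -> miss, prune

Summary -> nodes [0, 4, 1, 3, 6]; box-tests=5; leaf-entries=1; first=P5

== RESULT ==
[0, 4, 1, 3, 6]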